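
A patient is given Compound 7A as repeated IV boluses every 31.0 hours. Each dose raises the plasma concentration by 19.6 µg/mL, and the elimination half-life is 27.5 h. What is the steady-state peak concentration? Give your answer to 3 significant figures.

k = ln 2 / 27.5 = 0.02521 h⁻¹
Fraction remaining after one interval: e^(−kτ) = e^(−0.02521 × 31.0) = 0.4578
R = 1 / (1 − 0.4578) = 1.844
Css,max = 19.6 × 1.844 ≈ 36.1 µg/mL

36.1 µg/mL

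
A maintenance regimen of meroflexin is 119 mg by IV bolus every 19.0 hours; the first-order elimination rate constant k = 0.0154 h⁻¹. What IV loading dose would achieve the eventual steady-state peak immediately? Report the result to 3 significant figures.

469 mg

Accumulation ratio R = 1 / (1 − e^(−kτ)) = 1 / (1 − e^(−0.01540×19.0)) = 1 / (1 − 0.7463) = 3.942
Loading dose = maintenance dose × R = 119 × 3.942 ≈ 469 mg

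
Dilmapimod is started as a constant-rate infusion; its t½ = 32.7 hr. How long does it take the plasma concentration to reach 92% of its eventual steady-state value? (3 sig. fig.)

k = ln 2 / 32.7 = 0.02120 hr⁻¹
f = 1 − e^(−kt)  ⇒  t = −ln(1 − f) / k
t = −ln(1 − 0.92) / 0.02120 = 2.526 / 0.02120 ≈ 119 hours

119 hours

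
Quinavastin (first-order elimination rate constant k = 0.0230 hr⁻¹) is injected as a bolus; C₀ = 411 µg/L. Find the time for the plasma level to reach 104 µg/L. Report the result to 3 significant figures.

59.7 hours

C(t) = C₀ e^(−kt)  ⇒  t = ln(C₀/C) / k
t = ln(411/104) / 0.02300 = 1.374 / 0.02300 ≈ 59.7 hours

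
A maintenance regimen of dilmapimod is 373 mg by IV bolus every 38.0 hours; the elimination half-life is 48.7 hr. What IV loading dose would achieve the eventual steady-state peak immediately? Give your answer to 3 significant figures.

893 mg

k = ln 2 / 48.7 = 0.01423 hr⁻¹
Accumulation ratio R = 1 / (1 − e^(−kτ)) = 1 / (1 − e^(−0.01423×38.0)) = 1 / (1 − 0.5823) = 2.394
Loading dose = maintenance dose × R = 373 × 2.394 ≈ 893 mg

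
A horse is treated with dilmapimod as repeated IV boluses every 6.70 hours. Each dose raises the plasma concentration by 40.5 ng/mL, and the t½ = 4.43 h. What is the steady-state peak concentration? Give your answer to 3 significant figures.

62.4 ng/mL

k = ln 2 / 4.43 = 0.1565 h⁻¹
Fraction remaining after one interval: e^(−kτ) = e^(−0.1565 × 6.70) = 0.3505
R = 1 / (1 − 0.3505) = 1.540
Css,max = 40.5 × 1.540 ≈ 62.4 ng/mL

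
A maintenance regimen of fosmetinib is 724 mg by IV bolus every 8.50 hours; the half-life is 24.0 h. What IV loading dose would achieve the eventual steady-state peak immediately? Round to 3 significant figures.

k = ln 2 / 24.0 = 0.02888 h⁻¹
Accumulation ratio R = 1 / (1 − e^(−kτ)) = 1 / (1 − e^(−0.02888×8.50)) = 1 / (1 − 0.7823) = 4.594
Loading dose = maintenance dose × R = 724 × 4.594 ≈ 3330 mg

3330 mg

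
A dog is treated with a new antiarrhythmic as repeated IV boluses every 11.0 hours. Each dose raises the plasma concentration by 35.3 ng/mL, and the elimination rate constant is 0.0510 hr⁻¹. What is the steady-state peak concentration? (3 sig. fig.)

82.2 ng/mL

Fraction remaining after one interval: e^(−kτ) = e^(−0.05100 × 11.0) = 0.5706
R = 1 / (1 − 0.5706) = 2.329
Css,max = 35.3 × 2.329 ≈ 82.2 ng/mL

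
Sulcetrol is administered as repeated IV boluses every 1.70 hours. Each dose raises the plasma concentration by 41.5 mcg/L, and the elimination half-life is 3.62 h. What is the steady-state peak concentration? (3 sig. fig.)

149 mcg/L

k = ln 2 / 3.62 = 0.1915 h⁻¹
Fraction remaining after one interval: e^(−kτ) = e^(−0.1915 × 1.70) = 0.7222
R = 1 / (1 − 0.7222) = 3.599
Css,max = 41.5 × 3.599 ≈ 149 mcg/L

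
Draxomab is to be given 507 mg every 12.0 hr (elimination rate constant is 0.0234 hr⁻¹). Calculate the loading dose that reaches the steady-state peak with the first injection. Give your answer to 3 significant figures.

2070 mg

Accumulation ratio R = 1 / (1 − e^(−kτ)) = 1 / (1 − e^(−0.02340×12.0)) = 1 / (1 − 0.7552) = 4.085
Loading dose = maintenance dose × R = 507 × 4.085 ≈ 2070 mg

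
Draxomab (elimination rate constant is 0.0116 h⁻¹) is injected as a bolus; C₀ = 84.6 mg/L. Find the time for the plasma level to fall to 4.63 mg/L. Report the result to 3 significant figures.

C(t) = C₀ e^(−kt)  ⇒  t = ln(C₀/C) / k
t = ln(84.6/4.63) / 0.01160 = 2.905 / 0.01160 ≈ 250 hours

250 hours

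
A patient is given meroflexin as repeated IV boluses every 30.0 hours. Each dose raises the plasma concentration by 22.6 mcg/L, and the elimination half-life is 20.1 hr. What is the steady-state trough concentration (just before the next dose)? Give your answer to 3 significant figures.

k = ln 2 / 20.1 = 0.03448 hr⁻¹
Fraction remaining after one interval: e^(−kτ) = e^(−0.03448 × 30.0) = 0.3554
R = 1 / (1 − 0.3554) = 1.551
Css,max = 22.6 × 1.551 = 35.06 mcg/L
Css,min = Css,max × e^(−kτ) = 35.06 × 0.3554 ≈ 12.5 mcg/L

12.5 mcg/L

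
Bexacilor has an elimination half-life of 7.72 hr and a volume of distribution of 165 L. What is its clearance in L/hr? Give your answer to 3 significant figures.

14.8 L/hr

k = ln 2 / t½ = ln 2 / 7.72 = 0.08979 hr⁻¹
CL = k · V = 0.08979 × 165 ≈ 14.8 L/hr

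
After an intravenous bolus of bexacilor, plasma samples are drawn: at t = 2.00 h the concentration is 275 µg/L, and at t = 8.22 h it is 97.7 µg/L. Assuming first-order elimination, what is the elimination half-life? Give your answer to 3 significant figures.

4.17 hours

k = ln(C₁/C₂) / (t₂ − t₁) = ln(275/97.7) / (8.22 − 2.00)
  = 1.035 / 6.220 = 0.1664 h⁻¹
t½ = ln 2 / k = ln 2 / 0.1664 ≈ 4.17 hours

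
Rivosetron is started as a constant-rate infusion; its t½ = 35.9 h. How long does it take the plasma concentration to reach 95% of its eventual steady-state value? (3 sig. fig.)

k = ln 2 / 35.9 = 0.01931 h⁻¹
f = 1 − e^(−kt)  ⇒  t = −ln(1 − f) / k
t = −ln(1 − 0.95) / 0.01931 = 2.996 / 0.01931 ≈ 155 hours

155 hours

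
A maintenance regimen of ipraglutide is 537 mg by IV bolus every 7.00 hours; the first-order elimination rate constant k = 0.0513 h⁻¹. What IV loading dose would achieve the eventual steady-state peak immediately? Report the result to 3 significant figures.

Accumulation ratio R = 1 / (1 − e^(−kτ)) = 1 / (1 − e^(−0.05130×7.00)) = 1 / (1 − 0.6983) = 3.315
Loading dose = maintenance dose × R = 537 × 3.315 ≈ 1780 mg

1780 mg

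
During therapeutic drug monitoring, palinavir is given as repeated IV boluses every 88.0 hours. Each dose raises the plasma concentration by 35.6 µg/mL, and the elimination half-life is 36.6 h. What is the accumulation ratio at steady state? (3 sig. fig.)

k = ln 2 / 36.6 = 0.01894 h⁻¹
Fraction remaining after one interval: e^(−kτ) = e^(−0.01894 × 88.0) = 0.1889
R = 1 / (1 − 0.1889) = 1 / 0.8111 ≈ 1.23

1.23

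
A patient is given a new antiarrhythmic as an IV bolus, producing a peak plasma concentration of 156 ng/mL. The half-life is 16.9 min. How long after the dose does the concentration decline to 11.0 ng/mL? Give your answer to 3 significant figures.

k = ln 2 / 16.9 = 0.04101 min⁻¹
C(t) = C₀ e^(−kt)  ⇒  t = ln(C₀/C) / k
t = ln(156/11.0) / 0.04101 = 2.652 / 0.04101 ≈ 64.7 minutes

64.7 minutes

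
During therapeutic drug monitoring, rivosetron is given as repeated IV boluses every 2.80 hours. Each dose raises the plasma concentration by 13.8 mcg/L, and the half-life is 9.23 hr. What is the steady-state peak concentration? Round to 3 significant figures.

72.8 mcg/L

k = ln 2 / 9.23 = 0.07510 hr⁻¹
Fraction remaining after one interval: e^(−kτ) = e^(−0.07510 × 2.80) = 0.8104
R = 1 / (1 − 0.8104) = 5.273
Css,max = 13.8 × 5.273 ≈ 72.8 mcg/L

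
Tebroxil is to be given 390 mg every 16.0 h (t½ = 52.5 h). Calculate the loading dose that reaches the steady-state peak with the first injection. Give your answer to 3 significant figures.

k = ln 2 / 52.5 = 0.01320 h⁻¹
Accumulation ratio R = 1 / (1 − e^(−kτ)) = 1 / (1 − e^(−0.01320×16.0)) = 1 / (1 − 0.8096) = 5.251
Loading dose = maintenance dose × R = 390 × 5.251 ≈ 2050 mg

2050 mg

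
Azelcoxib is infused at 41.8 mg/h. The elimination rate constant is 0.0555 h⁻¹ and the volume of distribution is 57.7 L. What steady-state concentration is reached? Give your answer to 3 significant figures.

13.1 mg/L

CL = k · V = 0.0555 × 57.7 = 3.202 L/h
Css = rate / CL = 41.8 / 3.202 ≈ 13.1 mg/L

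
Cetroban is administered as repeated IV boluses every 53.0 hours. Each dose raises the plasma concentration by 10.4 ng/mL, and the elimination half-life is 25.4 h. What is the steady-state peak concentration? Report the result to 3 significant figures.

k = ln 2 / 25.4 = 0.02729 h⁻¹
Fraction remaining after one interval: e^(−kτ) = e^(−0.02729 × 53.0) = 0.2354
R = 1 / (1 − 0.2354) = 1.308
Css,max = 10.4 × 1.308 ≈ 13.6 ng/mL

13.6 ng/mL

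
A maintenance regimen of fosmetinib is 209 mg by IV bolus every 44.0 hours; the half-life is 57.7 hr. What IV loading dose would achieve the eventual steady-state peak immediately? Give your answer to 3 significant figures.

509 mg

k = ln 2 / 57.7 = 0.01201 hr⁻¹
Accumulation ratio R = 1 / (1 − e^(−kτ)) = 1 / (1 − e^(−0.01201×44.0)) = 1 / (1 − 0.5894) = 2.436
Loading dose = maintenance dose × R = 209 × 2.436 ≈ 509 mg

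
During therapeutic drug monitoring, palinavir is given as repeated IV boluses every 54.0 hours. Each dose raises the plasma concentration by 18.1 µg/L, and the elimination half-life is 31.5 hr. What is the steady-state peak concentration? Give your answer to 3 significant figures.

26.0 µg/L

k = ln 2 / 31.5 = 0.02200 hr⁻¹
Fraction remaining after one interval: e^(−kτ) = e^(−0.02200 × 54.0) = 0.3048
R = 1 / (1 − 0.3048) = 1.438
Css,max = 18.1 × 1.438 ≈ 26.0 µg/L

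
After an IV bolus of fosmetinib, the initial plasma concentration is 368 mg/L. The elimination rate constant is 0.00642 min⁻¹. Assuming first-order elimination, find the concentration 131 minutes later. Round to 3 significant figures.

159 mg/L

C(t) = C₀ e^(−kt) = 368 × e^(−0.006420 × 131) = 368 × e^(−0.8410) = 368 × 0.4313 ≈ 159 mg/L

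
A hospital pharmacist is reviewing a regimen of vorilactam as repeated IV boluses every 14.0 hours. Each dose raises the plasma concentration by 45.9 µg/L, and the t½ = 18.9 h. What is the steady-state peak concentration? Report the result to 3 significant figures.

k = ln 2 / 18.9 = 0.03667 h⁻¹
Fraction remaining after one interval: e^(−kτ) = e^(−0.03667 × 14.0) = 0.5984
R = 1 / (1 − 0.5984) = 2.490
Css,max = 45.9 × 2.490 ≈ 114 µg/L

114 µg/L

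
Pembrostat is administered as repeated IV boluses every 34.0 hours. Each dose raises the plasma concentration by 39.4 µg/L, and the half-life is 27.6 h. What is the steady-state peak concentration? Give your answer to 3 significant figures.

k = ln 2 / 27.6 = 0.02511 h⁻¹
Fraction remaining after one interval: e^(−kτ) = e^(−0.02511 × 34.0) = 0.4258
R = 1 / (1 − 0.4258) = 1.741
Css,max = 39.4 × 1.741 ≈ 68.6 µg/L

68.6 µg/L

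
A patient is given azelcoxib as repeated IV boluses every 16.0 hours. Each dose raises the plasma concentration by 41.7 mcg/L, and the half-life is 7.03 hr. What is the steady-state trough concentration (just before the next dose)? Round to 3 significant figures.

10.9 mcg/L

k = ln 2 / 7.03 = 0.09860 hr⁻¹
Fraction remaining after one interval: e^(−kτ) = e^(−0.09860 × 16.0) = 0.2065
R = 1 / (1 − 0.2065) = 1.260
Css,max = 41.7 × 1.260 = 52.55 mcg/L
Css,min = Css,max × e^(−kτ) = 52.55 × 0.2065 ≈ 10.9 mcg/L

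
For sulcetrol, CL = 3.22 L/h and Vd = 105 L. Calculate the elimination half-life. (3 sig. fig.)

k = CL / V = 3.22 / 105 = 0.03067 h⁻¹
t½ = ln 2 / k = ln 2 / 0.03067 ≈ 22.6 hours

22.6 hours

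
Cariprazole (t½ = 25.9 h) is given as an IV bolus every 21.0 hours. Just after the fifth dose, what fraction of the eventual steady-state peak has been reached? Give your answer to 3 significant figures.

0.940

k = ln 2 / 25.9 = 0.02676 h⁻¹
f_n = 1 − e^(−nkτ) = 1 − e^(−5 × 0.02676 × 21.0) = 1 − e^(−2.810) = 1 − 0.06020 ≈ 0.940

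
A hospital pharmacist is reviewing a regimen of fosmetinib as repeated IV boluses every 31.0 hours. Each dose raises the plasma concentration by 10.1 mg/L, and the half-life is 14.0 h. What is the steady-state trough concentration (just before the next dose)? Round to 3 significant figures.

2.77 mg/L

k = ln 2 / 14.0 = 0.04951 h⁻¹
Fraction remaining after one interval: e^(−kτ) = e^(−0.04951 × 31.0) = 0.2155
R = 1 / (1 − 0.2155) = 1.275
Css,max = 10.1 × 1.275 = 12.87 mg/L
Css,min = Css,max × e^(−kτ) = 12.87 × 0.2155 ≈ 2.77 mg/L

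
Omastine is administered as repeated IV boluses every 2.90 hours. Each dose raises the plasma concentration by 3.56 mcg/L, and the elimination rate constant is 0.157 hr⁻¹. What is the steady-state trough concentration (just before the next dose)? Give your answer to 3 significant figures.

Fraction remaining after one interval: e^(−kτ) = e^(−0.1570 × 2.90) = 0.6343
R = 1 / (1 − 0.6343) = 2.734
Css,max = 3.56 × 2.734 = 9.734 mcg/L
Css,min = Css,max × e^(−kτ) = 9.734 × 0.6343 ≈ 6.17 mcg/L

6.17 mcg/L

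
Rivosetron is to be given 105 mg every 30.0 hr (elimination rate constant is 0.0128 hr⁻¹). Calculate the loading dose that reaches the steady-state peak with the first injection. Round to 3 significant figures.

329 mg

Accumulation ratio R = 1 / (1 − e^(−kτ)) = 1 / (1 − e^(−0.01280×30.0)) = 1 / (1 − 0.6811) = 3.136
Loading dose = maintenance dose × R = 105 × 3.136 ≈ 329 mg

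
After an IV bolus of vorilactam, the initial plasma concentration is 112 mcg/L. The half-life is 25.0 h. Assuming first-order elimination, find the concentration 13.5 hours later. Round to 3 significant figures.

k = ln 2 / 25.0 = 0.02773 h⁻¹
13.5 h is 0.5400 half-lives, so C = 112 × (1/2)^0.5400 = 112 × 0.6878 ≈ 77.0 mcg/L

77.0 mcg/L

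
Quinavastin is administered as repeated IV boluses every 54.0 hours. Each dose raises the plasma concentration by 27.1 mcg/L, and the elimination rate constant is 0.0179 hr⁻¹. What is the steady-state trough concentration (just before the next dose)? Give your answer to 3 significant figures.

16.6 mcg/L

Fraction remaining after one interval: e^(−kτ) = e^(−0.01790 × 54.0) = 0.3804
R = 1 / (1 − 0.3804) = 1.614
Css,max = 27.1 × 1.614 = 43.74 mcg/L
Css,min = Css,max × e^(−kτ) = 43.74 × 0.3804 ≈ 16.6 mcg/L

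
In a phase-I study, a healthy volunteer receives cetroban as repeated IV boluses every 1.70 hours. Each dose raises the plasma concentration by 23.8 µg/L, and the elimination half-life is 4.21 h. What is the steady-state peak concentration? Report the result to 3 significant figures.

k = ln 2 / 4.21 = 0.1646 h⁻¹
Fraction remaining after one interval: e^(−kτ) = e^(−0.1646 × 1.70) = 0.7559
R = 1 / (1 − 0.7559) = 4.096
Css,max = 23.8 × 4.096 ≈ 97.5 µg/L

97.5 µg/L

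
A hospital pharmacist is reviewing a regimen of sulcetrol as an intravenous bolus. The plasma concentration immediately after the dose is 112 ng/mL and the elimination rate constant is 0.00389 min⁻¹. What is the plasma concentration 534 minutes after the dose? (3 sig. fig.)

C(t) = C₀ e^(−kt) = 112 × e^(−0.003890 × 534) = 112 × e^(−2.077) = 112 × 0.1253 ≈ 14.0 ng/mL

14.0 ng/mL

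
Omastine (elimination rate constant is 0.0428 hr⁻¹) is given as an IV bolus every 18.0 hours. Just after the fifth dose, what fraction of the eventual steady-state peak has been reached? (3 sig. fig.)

0.979

f_n = 1 − e^(−nkτ) = 1 − e^(−5 × 0.04280 × 18.0) = 1 − e^(−3.852) = 1 − 0.02124 ≈ 0.979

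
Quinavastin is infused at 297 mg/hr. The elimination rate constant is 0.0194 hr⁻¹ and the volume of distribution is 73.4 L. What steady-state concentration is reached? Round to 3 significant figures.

209 µg/mL

CL = k · V = 0.0194 × 73.4 = 1.424 L/hr
Css = rate / CL = 297 / 1.424 ≈ 209 µg/mL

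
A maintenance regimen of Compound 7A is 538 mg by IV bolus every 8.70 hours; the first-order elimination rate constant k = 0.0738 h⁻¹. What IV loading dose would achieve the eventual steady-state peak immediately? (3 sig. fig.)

Accumulation ratio R = 1 / (1 − e^(−kτ)) = 1 / (1 − e^(−0.07380×8.70)) = 1 / (1 − 0.5262) = 2.111
Loading dose = maintenance dose × R = 538 × 2.111 ≈ 1140 mg

1140 mg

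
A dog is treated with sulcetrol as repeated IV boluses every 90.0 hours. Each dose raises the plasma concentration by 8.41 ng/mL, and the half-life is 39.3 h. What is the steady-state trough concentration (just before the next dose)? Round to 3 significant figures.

k = ln 2 / 39.3 = 0.01764 h⁻¹
Fraction remaining after one interval: e^(−kτ) = e^(−0.01764 × 90.0) = 0.2045
R = 1 / (1 − 0.2045) = 1.257
Css,max = 8.41 × 1.257 = 10.57 ng/mL
Css,min = Css,max × e^(−kτ) = 10.57 × 0.2045 ≈ 2.16 ng/mL

2.16 ng/mL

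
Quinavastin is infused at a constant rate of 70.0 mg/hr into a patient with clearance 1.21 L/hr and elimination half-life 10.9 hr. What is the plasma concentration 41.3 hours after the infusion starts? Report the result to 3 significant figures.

Css = rate / CL = 70.0 / 1.21 = 57.85 µg/mL
k = ln 2 / 10.9 = 0.06359 hr⁻¹
C(t) = Css (1 − e^(−kt)) = 57.85 × (1 − e^(−2.626)) = 57.85 × 0.9277 ≈ 53.7 µg/mL

53.7 µg/mL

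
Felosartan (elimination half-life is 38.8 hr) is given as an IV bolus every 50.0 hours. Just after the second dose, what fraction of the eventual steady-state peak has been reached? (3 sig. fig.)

0.832

k = ln 2 / 38.8 = 0.01786 hr⁻¹
f_n = 1 − e^(−nkτ) = 1 − e^(−2 × 0.01786 × 50.0) = 1 − e^(−1.786) = 1 − 0.1676 ≈ 0.832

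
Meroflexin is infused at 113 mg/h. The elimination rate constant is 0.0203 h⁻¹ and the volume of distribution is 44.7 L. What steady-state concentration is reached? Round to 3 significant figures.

CL = k · V = 0.0203 × 44.7 = 0.9074 L/h
Css = rate / CL = 113 / 0.9074 ≈ 125 µg/mL

125 µg/mL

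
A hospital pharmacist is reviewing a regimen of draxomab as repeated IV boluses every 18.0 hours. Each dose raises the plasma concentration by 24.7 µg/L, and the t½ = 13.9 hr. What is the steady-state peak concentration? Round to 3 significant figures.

k = ln 2 / 13.9 = 0.04987 hr⁻¹
Fraction remaining after one interval: e^(−kτ) = e^(−0.04987 × 18.0) = 0.4075
R = 1 / (1 − 0.4075) = 1.688
Css,max = 24.7 × 1.688 ≈ 41.7 µg/L

41.7 µg/L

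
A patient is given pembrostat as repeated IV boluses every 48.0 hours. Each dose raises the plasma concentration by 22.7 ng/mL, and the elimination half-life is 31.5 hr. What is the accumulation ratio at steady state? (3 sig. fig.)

k = ln 2 / 31.5 = 0.02200 hr⁻¹
Fraction remaining after one interval: e^(−kτ) = e^(−0.02200 × 48.0) = 0.3478
R = 1 / (1 − 0.3478) = 1 / 0.6522 ≈ 1.53

1.53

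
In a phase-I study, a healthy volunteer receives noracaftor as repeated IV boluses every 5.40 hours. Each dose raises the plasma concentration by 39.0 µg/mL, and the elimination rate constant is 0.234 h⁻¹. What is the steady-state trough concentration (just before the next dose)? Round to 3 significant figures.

Fraction remaining after one interval: e^(−kτ) = e^(−0.2340 × 5.40) = 0.2826
R = 1 / (1 − 0.2826) = 1.394
Css,max = 39.0 × 1.394 = 54.37 µg/mL
Css,min = Css,max × e^(−kτ) = 54.37 × 0.2826 ≈ 15.4 µg/mL

15.4 µg/mL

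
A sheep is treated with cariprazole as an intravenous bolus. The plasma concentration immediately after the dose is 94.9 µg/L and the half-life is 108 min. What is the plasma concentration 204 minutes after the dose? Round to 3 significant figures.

25.6 µg/L

k = ln 2 / 108 = 0.006418 min⁻¹
204 min is 1.889 half-lives, so C = 94.9 × (1/2)^1.889 = 94.9 × 0.2700 ≈ 25.6 µg/L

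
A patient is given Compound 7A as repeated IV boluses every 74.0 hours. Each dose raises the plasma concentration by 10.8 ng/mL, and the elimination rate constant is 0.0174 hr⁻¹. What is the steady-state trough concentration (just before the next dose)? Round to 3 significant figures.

4.12 ng/mL

Fraction remaining after one interval: e^(−kτ) = e^(−0.01740 × 74.0) = 0.2759
R = 1 / (1 − 0.2759) = 1.381
Css,max = 10.8 × 1.381 = 14.92 ng/mL
Css,min = Css,max × e^(−kτ) = 14.92 × 0.2759 ≈ 4.12 ng/mL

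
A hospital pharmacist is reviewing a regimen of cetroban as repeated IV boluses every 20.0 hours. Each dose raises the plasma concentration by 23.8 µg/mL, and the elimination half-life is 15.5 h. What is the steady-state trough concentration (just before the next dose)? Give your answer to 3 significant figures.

16.5 µg/mL

k = ln 2 / 15.5 = 0.04472 h⁻¹
Fraction remaining after one interval: e^(−kτ) = e^(−0.04472 × 20.0) = 0.4089
R = 1 / (1 − 0.4089) = 1.692
Css,max = 23.8 × 1.692 = 40.26 µg/mL
Css,min = Css,max × e^(−kτ) = 40.26 × 0.4089 ≈ 16.5 µg/mL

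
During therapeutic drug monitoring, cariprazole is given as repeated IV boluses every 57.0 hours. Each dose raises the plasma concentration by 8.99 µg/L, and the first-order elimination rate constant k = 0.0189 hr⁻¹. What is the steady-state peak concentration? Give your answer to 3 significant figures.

Fraction remaining after one interval: e^(−kτ) = e^(−0.01890 × 57.0) = 0.3405
R = 1 / (1 − 0.3405) = 1.516
Css,max = 8.99 × 1.516 ≈ 13.6 µg/L

13.6 µg/L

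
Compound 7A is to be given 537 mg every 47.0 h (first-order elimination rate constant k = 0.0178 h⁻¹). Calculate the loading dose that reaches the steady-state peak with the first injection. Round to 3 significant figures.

Accumulation ratio R = 1 / (1 − e^(−kτ)) = 1 / (1 − e^(−0.01780×47.0)) = 1 / (1 − 0.4332) = 1.764
Loading dose = maintenance dose × R = 537 × 1.764 ≈ 947 mg

947 mg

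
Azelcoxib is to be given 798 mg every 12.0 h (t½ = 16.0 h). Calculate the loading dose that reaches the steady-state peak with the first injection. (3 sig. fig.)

1970 mg

k = ln 2 / 16.0 = 0.04332 h⁻¹
Accumulation ratio R = 1 / (1 − e^(−kτ)) = 1 / (1 − e^(−0.04332×12.0)) = 1 / (1 − 0.5946) = 2.467
Loading dose = maintenance dose × R = 798 × 2.467 ≈ 1970 mg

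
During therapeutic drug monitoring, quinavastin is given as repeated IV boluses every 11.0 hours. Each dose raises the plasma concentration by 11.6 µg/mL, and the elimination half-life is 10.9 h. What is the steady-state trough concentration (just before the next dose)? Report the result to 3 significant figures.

k = ln 2 / 10.9 = 0.06359 h⁻¹
Fraction remaining after one interval: e^(−kτ) = e^(−0.06359 × 11.0) = 0.4968
R = 1 / (1 − 0.4968) = 1.987
Css,max = 11.6 × 1.987 = 23.05 µg/mL
Css,min = Css,max × e^(−kτ) = 23.05 × 0.4968 ≈ 11.5 µg/mL

11.5 µg/mL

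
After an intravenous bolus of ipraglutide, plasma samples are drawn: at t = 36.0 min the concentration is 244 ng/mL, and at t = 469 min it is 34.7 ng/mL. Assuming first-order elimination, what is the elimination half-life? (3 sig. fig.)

154 minutes

k = ln(C₁/C₂) / (t₂ − t₁) = ln(244/34.7) / (469 − 36.0)
  = 1.950 / 433.0 = 0.004504 min⁻¹
t½ = ln 2 / k = ln 2 / 0.004504 ≈ 154 minutes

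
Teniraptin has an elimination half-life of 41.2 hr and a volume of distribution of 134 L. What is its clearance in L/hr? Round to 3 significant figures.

2.25 L/hr

k = ln 2 / t½ = ln 2 / 41.2 = 0.01682 hr⁻¹
CL = k · V = 0.01682 × 134 ≈ 2.25 L/hr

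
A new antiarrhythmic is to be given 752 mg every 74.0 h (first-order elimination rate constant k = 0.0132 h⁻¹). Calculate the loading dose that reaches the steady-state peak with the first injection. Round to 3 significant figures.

1210 mg

Accumulation ratio R = 1 / (1 − e^(−kτ)) = 1 / (1 − e^(−0.01320×74.0)) = 1 / (1 − 0.3765) = 1.604
Loading dose = maintenance dose × R = 752 × 1.604 ≈ 1210 mg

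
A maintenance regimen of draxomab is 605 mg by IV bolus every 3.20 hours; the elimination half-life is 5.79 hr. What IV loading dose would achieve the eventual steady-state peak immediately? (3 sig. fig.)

k = ln 2 / 5.79 = 0.1197 hr⁻¹
Accumulation ratio R = 1 / (1 − e^(−kτ)) = 1 / (1 − e^(−0.1197×3.20)) = 1 / (1 − 0.6818) = 3.142
Loading dose = maintenance dose × R = 605 × 3.142 ≈ 1900 mg

1900 mg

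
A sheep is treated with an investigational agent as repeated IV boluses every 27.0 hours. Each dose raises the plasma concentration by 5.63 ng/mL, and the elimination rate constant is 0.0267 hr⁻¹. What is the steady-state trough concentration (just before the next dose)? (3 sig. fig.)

Fraction remaining after one interval: e^(−kτ) = e^(−0.02670 × 27.0) = 0.4863
R = 1 / (1 − 0.4863) = 1.947
Css,max = 5.63 × 1.947 = 10.96 ng/mL
Css,min = Css,max × e^(−kτ) = 10.96 × 0.4863 ≈ 5.33 ng/mL

5.33 ng/mL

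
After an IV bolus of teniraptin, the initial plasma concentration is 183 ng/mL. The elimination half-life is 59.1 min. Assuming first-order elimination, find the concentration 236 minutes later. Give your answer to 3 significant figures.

11.5 ng/mL

k = ln 2 / 59.1 = 0.01173 min⁻¹
C(t) = C₀ e^(−kt) = 183 × e^(−0.01173 × 236) = 183 × e^(−2.768) = 183 × 0.06279 ≈ 11.5 ng/mL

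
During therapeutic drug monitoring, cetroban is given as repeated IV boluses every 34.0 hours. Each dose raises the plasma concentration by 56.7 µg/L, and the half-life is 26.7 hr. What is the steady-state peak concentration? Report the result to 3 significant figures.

k = ln 2 / 26.7 = 0.02596 hr⁻¹
Fraction remaining after one interval: e^(−kτ) = e^(−0.02596 × 34.0) = 0.4137
R = 1 / (1 − 0.4137) = 1.706
Css,max = 56.7 × 1.706 ≈ 96.7 µg/L

96.7 µg/L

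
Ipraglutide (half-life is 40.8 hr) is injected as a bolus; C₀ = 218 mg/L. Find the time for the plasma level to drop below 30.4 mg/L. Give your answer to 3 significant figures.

116 hours

k = ln 2 / 40.8 = 0.01699 hr⁻¹
C(t) = C₀ e^(−kt)  ⇒  t = ln(C₀/C) / k
t = ln(218/30.4) / 0.01699 = 1.970 / 0.01699 ≈ 116 hours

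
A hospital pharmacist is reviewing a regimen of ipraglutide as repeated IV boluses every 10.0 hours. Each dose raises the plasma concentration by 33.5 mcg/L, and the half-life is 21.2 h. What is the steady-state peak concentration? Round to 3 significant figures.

k = ln 2 / 21.2 = 0.03270 h⁻¹
Fraction remaining after one interval: e^(−kτ) = e^(−0.03270 × 10.0) = 0.7211
R = 1 / (1 − 0.7211) = 3.586
Css,max = 33.5 × 3.586 ≈ 120 mcg/L

120 mcg/L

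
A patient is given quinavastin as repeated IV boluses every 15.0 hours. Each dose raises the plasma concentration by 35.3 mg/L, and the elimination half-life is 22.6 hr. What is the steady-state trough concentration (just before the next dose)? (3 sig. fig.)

k = ln 2 / 22.6 = 0.03067 hr⁻¹
Fraction remaining after one interval: e^(−kτ) = e^(−0.03067 × 15.0) = 0.6312
R = 1 / (1 − 0.6312) = 2.712
Css,max = 35.3 × 2.712 = 95.73 mg/L
Css,min = Css,max × e^(−kτ) = 95.73 × 0.6312 ≈ 60.4 mg/L

60.4 mg/L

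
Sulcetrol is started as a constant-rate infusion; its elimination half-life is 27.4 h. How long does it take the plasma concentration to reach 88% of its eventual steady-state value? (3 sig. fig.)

k = ln 2 / 27.4 = 0.02530 h⁻¹
f = 1 − e^(−kt)  ⇒  t = −ln(1 − f) / k
t = −ln(1 − 0.88) / 0.02530 = 2.120 / 0.02530 ≈ 83.8 hours

83.8 hours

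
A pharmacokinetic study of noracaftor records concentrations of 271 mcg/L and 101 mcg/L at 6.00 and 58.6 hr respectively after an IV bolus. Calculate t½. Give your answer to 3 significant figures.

k = ln(C₁/C₂) / (t₂ − t₁) = ln(271/101) / (58.6 − 6.00)
  = 0.9870 / 52.60 = 0.01876 hr⁻¹
t½ = ln 2 / k = ln 2 / 0.01876 ≈ 36.9 hours

36.9 hours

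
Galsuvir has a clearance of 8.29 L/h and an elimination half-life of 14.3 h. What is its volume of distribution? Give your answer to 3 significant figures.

171 L

k = ln 2 / t½ = ln 2 / 14.3 = 0.04847 h⁻¹
V = CL / k = 8.29 / 0.04847 ≈ 171 L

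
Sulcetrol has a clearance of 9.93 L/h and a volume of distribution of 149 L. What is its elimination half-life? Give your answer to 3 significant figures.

k = CL / V = 9.93 / 149 = 0.06664 h⁻¹
t½ = ln 2 / k = ln 2 / 0.06664 ≈ 10.4 hours

10.4 hours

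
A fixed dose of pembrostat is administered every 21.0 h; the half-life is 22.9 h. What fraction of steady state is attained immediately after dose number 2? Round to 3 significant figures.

k = ln 2 / 22.9 = 0.03027 h⁻¹
f_n = 1 − e^(−nkτ) = 1 − e^(−2 × 0.03027 × 21.0) = 1 − e^(−1.271) = 1 − 0.2805 ≈ 0.720

0.720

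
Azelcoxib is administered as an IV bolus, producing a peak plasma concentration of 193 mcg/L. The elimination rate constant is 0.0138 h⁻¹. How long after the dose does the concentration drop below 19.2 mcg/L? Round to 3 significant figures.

167 hours

C(t) = C₀ e^(−kt)  ⇒  t = ln(C₀/C) / k
t = ln(193/19.2) / 0.01380 = 2.308 / 0.01380 ≈ 167 hours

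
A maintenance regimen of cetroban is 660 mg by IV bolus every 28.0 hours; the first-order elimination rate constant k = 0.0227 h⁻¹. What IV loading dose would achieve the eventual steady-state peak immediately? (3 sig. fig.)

Accumulation ratio R = 1 / (1 − e^(−kτ)) = 1 / (1 − e^(−0.02270×28.0)) = 1 / (1 − 0.5296) = 2.126
Loading dose = maintenance dose × R = 660 × 2.126 ≈ 1400 mg

1400 mg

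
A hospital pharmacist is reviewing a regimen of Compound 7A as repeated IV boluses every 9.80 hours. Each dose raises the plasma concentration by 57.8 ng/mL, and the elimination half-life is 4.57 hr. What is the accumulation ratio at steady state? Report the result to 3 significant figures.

k = ln 2 / 4.57 = 0.1517 hr⁻¹
Fraction remaining after one interval: e^(−kτ) = e^(−0.1517 × 9.80) = 0.2262
R = 1 / (1 − 0.2262) = 1 / 0.7738 ≈ 1.29

1.29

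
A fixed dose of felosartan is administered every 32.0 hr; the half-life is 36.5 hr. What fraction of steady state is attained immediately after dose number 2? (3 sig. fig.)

0.703

k = ln 2 / 36.5 = 0.01899 hr⁻¹
f_n = 1 − e^(−nkτ) = 1 − e^(−2 × 0.01899 × 32.0) = 1 − e^(−1.215) = 1 − 0.2966 ≈ 0.703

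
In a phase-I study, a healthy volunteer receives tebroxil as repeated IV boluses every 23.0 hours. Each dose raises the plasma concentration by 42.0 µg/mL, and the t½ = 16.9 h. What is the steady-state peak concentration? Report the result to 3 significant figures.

68.8 µg/mL

k = ln 2 / 16.9 = 0.04101 h⁻¹
Fraction remaining after one interval: e^(−kτ) = e^(−0.04101 × 23.0) = 0.3893
R = 1 / (1 − 0.3893) = 1.638
Css,max = 42.0 × 1.638 ≈ 68.8 µg/mL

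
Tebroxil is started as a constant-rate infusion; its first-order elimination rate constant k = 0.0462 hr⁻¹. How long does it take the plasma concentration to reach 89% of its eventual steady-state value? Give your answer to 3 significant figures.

f = 1 − e^(−kt)  ⇒  t = −ln(1 − f) / k
t = −ln(1 − 0.89) / 0.04620 = 2.207 / 0.04620 ≈ 47.8 hours

47.8 hours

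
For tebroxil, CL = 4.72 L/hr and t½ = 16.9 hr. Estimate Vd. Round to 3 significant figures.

k = ln 2 / t½ = ln 2 / 16.9 = 0.04101 hr⁻¹
V = CL / k = 4.72 / 0.04101 ≈ 115 L

115 L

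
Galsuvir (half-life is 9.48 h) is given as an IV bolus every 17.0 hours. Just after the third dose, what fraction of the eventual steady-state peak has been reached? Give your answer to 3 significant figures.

0.976

k = ln 2 / 9.48 = 0.07312 h⁻¹
f_n = 1 − e^(−nkτ) = 1 − e^(−3 × 0.07312 × 17.0) = 1 − e^(−3.729) = 1 − 0.02402 ≈ 0.976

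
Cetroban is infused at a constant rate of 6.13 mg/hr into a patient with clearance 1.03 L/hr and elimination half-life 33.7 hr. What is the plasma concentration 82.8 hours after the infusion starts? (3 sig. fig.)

Css = rate / CL = 6.13 / 1.03 = 5.951 µg/mL
k = ln 2 / 33.7 = 0.02057 hr⁻¹
C(t) = Css (1 − e^(−kt)) = 5.951 × (1 − e^(−1.703)) = 5.951 × 0.8179 ≈ 4.87 µg/mL

4.87 µg/mL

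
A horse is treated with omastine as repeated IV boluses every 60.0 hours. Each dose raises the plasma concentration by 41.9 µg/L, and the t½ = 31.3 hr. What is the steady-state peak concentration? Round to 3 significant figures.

k = ln 2 / 31.3 = 0.02215 hr⁻¹
Fraction remaining after one interval: e^(−kτ) = e^(−0.02215 × 60.0) = 0.2648
R = 1 / (1 − 0.2648) = 1.360
Css,max = 41.9 × 1.360 ≈ 57.0 µg/L

57.0 µg/L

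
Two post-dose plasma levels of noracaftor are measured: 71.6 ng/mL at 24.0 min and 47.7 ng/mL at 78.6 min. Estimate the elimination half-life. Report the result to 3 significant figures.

93.2 minutes

k = ln(C₁/C₂) / (t₂ − t₁) = ln(71.6/47.7) / (78.6 − 24.0)
  = 0.4062 / 54.60 = 0.007439 min⁻¹
t½ = ln 2 / k = ln 2 / 0.007439 ≈ 93.2 minutes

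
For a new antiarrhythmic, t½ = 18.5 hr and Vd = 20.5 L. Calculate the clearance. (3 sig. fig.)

0.768 L/hr

k = ln 2 / t½ = ln 2 / 18.5 = 0.03747 hr⁻¹
CL = k · V = 0.03747 × 20.5 ≈ 0.768 L/hr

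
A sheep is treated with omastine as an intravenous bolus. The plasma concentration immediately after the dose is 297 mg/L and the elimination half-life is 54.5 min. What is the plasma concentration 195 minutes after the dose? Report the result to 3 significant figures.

k = ln 2 / 54.5 = 0.01272 min⁻¹
195 min is 3.578 half-lives, so C = 297 × (1/2)^3.578 = 297 × 0.08374 ≈ 24.9 mg/L

24.9 mg/L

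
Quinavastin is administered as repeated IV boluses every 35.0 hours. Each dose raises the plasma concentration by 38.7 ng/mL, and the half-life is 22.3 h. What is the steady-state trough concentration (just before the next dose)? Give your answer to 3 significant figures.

k = ln 2 / 22.3 = 0.03108 h⁻¹
Fraction remaining after one interval: e^(−kτ) = e^(−0.03108 × 35.0) = 0.3369
R = 1 / (1 − 0.3369) = 1.508
Css,max = 38.7 × 1.508 = 58.36 ng/mL
Css,min = Css,max × e^(−kτ) = 58.36 × 0.3369 ≈ 19.7 ng/mL

19.7 ng/mL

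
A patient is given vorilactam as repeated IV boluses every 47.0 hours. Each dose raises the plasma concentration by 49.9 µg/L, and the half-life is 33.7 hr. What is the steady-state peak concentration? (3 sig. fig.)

80.5 µg/L

k = ln 2 / 33.7 = 0.02057 hr⁻¹
Fraction remaining after one interval: e^(−kτ) = e^(−0.02057 × 47.0) = 0.3803
R = 1 / (1 − 0.3803) = 1.614
Css,max = 49.9 × 1.614 ≈ 80.5 µg/L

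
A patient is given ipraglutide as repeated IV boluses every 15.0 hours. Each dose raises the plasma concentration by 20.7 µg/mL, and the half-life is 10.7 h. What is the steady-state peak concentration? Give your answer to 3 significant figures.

33.3 µg/mL

k = ln 2 / 10.7 = 0.06478 h⁻¹
Fraction remaining after one interval: e^(−kτ) = e^(−0.06478 × 15.0) = 0.3784
R = 1 / (1 − 0.3784) = 1.609
Css,max = 20.7 × 1.609 ≈ 33.3 µg/mL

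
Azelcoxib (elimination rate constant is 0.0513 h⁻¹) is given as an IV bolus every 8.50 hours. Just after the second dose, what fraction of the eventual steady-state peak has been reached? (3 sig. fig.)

0.582

f_n = 1 − e^(−nkτ) = 1 − e^(−2 × 0.05130 × 8.50) = 1 − e^(−0.8721) = 1 − 0.4181 ≈ 0.582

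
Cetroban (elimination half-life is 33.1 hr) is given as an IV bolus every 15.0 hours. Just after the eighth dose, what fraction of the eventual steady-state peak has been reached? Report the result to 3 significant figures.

k = ln 2 / 33.1 = 0.02094 hr⁻¹
f_n = 1 − e^(−nkτ) = 1 − e^(−8 × 0.02094 × 15.0) = 1 − e^(−2.513) = 1 − 0.08103 ≈ 0.919

0.919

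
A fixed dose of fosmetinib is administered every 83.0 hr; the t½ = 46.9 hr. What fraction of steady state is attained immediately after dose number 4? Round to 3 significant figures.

k = ln 2 / 46.9 = 0.01478 hr⁻¹
f_n = 1 − e^(−nkτ) = 1 − e^(−4 × 0.01478 × 83.0) = 1 − e^(−4.907) = 1 − 0.007397 ≈ 0.993

0.993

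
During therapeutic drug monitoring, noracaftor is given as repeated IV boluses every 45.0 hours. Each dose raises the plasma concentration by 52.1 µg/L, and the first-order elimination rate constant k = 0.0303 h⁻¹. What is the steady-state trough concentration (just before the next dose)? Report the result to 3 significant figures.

Fraction remaining after one interval: e^(−kτ) = e^(−0.03030 × 45.0) = 0.2558
R = 1 / (1 − 0.2558) = 1.344
Css,max = 52.1 × 1.344 = 70.00 µg/L
Css,min = Css,max × e^(−kτ) = 70.00 × 0.2558 ≈ 17.9 µg/L

17.9 µg/L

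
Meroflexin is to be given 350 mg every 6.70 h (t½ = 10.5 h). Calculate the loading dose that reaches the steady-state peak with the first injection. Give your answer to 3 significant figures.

k = ln 2 / 10.5 = 0.06601 h⁻¹
Accumulation ratio R = 1 / (1 − e^(−kτ)) = 1 / (1 − e^(−0.06601×6.70)) = 1 / (1 − 0.6426) = 2.798
Loading dose = maintenance dose × R = 350 × 2.798 ≈ 979 mg

979 mg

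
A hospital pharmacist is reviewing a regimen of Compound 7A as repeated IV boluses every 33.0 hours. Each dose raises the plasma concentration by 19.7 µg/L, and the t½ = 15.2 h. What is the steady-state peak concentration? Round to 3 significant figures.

25.3 µg/L

k = ln 2 / 15.2 = 0.04560 h⁻¹
Fraction remaining after one interval: e^(−kτ) = e^(−0.04560 × 33.0) = 0.2220
R = 1 / (1 − 0.2220) = 1.285
Css,max = 19.7 × 1.285 ≈ 25.3 µg/L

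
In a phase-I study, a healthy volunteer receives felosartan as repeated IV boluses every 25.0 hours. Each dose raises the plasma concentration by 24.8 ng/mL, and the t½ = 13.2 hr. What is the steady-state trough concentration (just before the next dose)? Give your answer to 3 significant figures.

k = ln 2 / 13.2 = 0.05251 hr⁻¹
Fraction remaining after one interval: e^(−kτ) = e^(−0.05251 × 25.0) = 0.2691
R = 1 / (1 − 0.2691) = 1.368
Css,max = 24.8 × 1.368 = 33.93 ng/mL
Css,min = Css,max × e^(−kτ) = 33.93 × 0.2691 ≈ 9.13 ng/mL

9.13 ng/mL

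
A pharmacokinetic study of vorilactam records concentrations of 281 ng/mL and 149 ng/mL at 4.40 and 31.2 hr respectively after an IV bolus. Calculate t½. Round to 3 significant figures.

k = ln(C₁/C₂) / (t₂ − t₁) = ln(281/149) / (31.2 − 4.40)
  = 0.6344 / 26.80 = 0.02367 hr⁻¹
t½ = ln 2 / k = ln 2 / 0.02367 ≈ 29.3 hours

29.3 hours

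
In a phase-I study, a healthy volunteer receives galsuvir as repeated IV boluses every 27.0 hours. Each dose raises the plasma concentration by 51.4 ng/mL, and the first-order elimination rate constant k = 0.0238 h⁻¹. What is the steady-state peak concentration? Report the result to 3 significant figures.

Fraction remaining after one interval: e^(−kτ) = e^(−0.02380 × 27.0) = 0.5259
R = 1 / (1 − 0.5259) = 2.109
Css,max = 51.4 × 2.109 ≈ 108 ng/mL

108 ng/mL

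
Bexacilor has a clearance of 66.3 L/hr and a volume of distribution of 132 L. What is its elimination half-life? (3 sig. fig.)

k = CL / V = 66.3 / 132 = 0.5023 hr⁻¹
t½ = ln 2 / k = ln 2 / 0.5023 ≈ 1.38 hours

1.38 hours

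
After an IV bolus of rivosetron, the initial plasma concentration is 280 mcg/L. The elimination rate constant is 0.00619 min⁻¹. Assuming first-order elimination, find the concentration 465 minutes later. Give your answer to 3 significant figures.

C(t) = C₀ e^(−kt) = 280 × e^(−0.006190 × 465) = 280 × e^(−2.878) = 280 × 0.05623 ≈ 15.7 mcg/L

15.7 mcg/L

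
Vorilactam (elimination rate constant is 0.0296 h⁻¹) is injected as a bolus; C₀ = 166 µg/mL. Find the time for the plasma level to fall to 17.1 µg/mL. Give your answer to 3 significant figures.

C(t) = C₀ e^(−kt)  ⇒  t = ln(C₀/C) / k
t = ln(166/17.1) / 0.02960 = 2.273 / 0.02960 ≈ 76.8 hours

76.8 hours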